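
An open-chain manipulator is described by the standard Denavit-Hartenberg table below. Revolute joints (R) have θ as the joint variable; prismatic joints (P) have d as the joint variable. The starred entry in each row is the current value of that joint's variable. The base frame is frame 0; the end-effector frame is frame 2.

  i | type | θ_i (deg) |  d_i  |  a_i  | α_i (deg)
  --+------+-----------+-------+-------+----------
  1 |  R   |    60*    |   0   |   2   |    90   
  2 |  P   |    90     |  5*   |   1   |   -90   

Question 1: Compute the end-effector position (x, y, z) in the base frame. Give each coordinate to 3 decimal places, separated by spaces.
5.330 -0.768 1.000

after link 1: o_1 = (1.0000, 1.7321, 0.0000)
after link 2: o_2 = (5.3301, -0.7679, 1.0000)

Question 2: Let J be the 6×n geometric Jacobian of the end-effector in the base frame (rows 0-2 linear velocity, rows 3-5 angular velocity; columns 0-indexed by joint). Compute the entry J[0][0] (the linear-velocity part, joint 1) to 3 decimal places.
axis z_0 = ẑ; lever o_n−o_0 = (5.3301,-0.7679,1.0000)
cross product → J_v[:, 0] = (0.7679,5.3301,-0.0000)
J_ω[:, 0] = z_0
entry J[0][0] = 0.7679

0.768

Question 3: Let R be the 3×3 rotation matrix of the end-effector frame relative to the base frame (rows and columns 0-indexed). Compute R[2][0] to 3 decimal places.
End-effector x-axis (col 0 of R) = (-0.0000,0.0000,1.0000)
R[2][0] = 1.0000

1.000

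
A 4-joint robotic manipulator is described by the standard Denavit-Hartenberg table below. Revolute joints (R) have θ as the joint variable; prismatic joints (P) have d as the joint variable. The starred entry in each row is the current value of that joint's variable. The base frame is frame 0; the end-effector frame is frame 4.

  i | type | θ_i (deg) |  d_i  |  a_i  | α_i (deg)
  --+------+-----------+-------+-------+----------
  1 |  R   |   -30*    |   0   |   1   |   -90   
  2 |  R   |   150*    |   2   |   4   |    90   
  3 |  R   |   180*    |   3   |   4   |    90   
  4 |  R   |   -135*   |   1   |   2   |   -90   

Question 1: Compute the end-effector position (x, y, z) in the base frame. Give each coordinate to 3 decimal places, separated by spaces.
after link 1: o_1 = (0.8660, -0.5000, 0.0000)
after link 2: o_2 = (-1.1340, 2.9641, -2.0000)
after link 3: o_3 = (3.1651, 0.4821, -2.5981)
after link 4: o_4 = (1.9920, 2.3140, -2.0804)

1.992 2.314 -2.080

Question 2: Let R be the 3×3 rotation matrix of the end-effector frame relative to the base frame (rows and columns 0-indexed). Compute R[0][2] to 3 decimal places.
0.224

End-effector z-axis (col 2 of R) = (0.2241,-0.1294,0.9659)
R[0][2] = 0.2241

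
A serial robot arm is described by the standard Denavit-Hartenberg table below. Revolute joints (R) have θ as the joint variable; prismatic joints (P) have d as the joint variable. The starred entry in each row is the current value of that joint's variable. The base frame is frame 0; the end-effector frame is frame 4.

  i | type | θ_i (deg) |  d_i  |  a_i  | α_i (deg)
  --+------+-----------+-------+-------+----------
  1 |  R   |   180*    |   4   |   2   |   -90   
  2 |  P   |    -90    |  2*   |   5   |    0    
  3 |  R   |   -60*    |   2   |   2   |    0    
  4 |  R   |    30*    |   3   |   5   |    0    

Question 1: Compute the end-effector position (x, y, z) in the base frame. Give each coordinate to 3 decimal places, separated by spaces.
2.232 -7.000 14.330

after link 1: o_1 = (-2.0000, 0.0000, 4.0000)
after link 2: o_2 = (-2.0000, -2.0000, 9.0000)
after link 3: o_3 = (-0.2679, -4.0000, 10.0000)
after link 4: o_4 = (2.2321, -7.0000, 14.3301)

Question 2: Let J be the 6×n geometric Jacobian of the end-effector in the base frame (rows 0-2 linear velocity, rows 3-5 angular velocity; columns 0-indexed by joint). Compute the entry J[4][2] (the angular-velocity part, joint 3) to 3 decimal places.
-1.000

axis z_2 = (-0.0000,-1.0000,0.0000); lever o_n−o_2 = (4.2321,-5.0000,5.3301)
cross product → J_v[:, 2] = (-5.3301,0.0000,4.2321)
J_ω[:, 2] = z_2
entry J[4][2] = -1.0000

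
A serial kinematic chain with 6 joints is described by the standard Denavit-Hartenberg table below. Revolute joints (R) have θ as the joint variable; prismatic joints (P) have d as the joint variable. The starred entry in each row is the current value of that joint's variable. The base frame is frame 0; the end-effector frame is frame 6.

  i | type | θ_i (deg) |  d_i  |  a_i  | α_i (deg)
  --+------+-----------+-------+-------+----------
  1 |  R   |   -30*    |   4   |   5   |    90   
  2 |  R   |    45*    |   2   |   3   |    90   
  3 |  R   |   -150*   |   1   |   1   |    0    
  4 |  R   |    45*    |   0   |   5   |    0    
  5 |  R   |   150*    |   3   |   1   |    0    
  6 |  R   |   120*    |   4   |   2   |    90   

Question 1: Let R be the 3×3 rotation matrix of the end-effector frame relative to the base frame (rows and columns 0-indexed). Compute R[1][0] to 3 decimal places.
0.117

End-effector x-axis (col 0 of R) = (-0.7209,0.1174,-0.6830)
R[1][0] = 0.1174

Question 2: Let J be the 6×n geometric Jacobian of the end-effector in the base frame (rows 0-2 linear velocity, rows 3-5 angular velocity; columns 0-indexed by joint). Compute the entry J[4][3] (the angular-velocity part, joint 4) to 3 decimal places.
axis z_3 = (0.6124,-0.3536,-0.7071); lever o_n−o_3 = (4.5466,1.5376,-6.7308)
cross product → J_v[:, 3] = (3.4670,0.9069,2.5490)
J_ω[:, 3] = z_3
entry J[4][3] = -0.3536

-0.354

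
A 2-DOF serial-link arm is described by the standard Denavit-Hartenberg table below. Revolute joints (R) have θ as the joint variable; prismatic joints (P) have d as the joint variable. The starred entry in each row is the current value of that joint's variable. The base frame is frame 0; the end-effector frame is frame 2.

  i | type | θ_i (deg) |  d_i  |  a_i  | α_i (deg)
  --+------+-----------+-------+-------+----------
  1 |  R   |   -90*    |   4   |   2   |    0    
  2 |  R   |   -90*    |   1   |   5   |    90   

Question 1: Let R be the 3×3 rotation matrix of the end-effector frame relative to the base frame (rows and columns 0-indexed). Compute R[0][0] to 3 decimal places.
End-effector x-axis (col 0 of R) = (-1.0000,-0.0000,0.0000)
R[0][0] = -1.0000

-1.000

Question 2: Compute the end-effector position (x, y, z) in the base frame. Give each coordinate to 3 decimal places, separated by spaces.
after link 1: o_1 = (0.0000, -2.0000, 4.0000)
after link 2: o_2 = (-5.0000, -2.0000, 5.0000)

-5.000 -2.000 5.000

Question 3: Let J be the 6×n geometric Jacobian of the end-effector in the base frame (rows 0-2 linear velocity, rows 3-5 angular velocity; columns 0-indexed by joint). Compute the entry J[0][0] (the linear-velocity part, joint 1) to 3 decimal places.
2.000

axis z_0 = ẑ; lever o_n−o_0 = (-5.0000,-2.0000,5.0000)
cross product → J_v[:, 0] = (2.0000,-5.0000,0.0000)
J_ω[:, 0] = z_0
entry J[0][0] = 2.0000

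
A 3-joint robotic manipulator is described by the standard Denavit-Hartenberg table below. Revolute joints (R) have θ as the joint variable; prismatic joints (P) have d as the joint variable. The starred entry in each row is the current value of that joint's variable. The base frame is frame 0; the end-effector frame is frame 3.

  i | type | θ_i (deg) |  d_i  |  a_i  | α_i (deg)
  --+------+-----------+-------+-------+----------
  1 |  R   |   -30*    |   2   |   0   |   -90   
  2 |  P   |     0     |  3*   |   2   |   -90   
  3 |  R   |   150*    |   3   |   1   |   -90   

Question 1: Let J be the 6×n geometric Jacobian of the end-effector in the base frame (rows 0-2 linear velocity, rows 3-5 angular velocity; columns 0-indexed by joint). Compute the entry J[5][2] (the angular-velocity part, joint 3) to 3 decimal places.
-1.000

axis z_2 = (0.0000,0.0000,-1.0000); lever o_n−o_2 = (-1.0000,0.0000,-3.0000)
cross product → J_v[:, 2] = (-0.0000,1.0000,0.0000)
J_ω[:, 2] = z_2
entry J[5][2] = -1.0000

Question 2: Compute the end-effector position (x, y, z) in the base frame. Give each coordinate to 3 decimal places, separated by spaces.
after link 1: o_1 = (0.0000, 0.0000, 2.0000)
after link 2: o_2 = (3.2321, 1.5981, 2.0000)
after link 3: o_3 = (2.2321, 1.5981, -1.0000)

2.232 1.598 -1.000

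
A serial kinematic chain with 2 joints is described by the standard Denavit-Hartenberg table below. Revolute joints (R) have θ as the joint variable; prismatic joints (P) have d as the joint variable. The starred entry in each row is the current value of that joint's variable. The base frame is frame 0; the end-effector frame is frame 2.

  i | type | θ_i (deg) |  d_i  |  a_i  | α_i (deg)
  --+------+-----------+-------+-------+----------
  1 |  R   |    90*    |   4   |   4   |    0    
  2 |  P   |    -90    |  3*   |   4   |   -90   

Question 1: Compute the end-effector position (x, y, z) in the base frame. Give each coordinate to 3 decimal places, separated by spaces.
after link 1: o_1 = (0.0000, 4.0000, 4.0000)
after link 2: o_2 = (4.0000, 4.0000, 7.0000)

4.000 4.000 7.000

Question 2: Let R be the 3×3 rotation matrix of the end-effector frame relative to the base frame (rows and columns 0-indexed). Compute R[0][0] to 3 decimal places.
End-effector x-axis (col 0 of R) = (1.0000,0.0000,0.0000)
R[0][0] = 1.0000

1.000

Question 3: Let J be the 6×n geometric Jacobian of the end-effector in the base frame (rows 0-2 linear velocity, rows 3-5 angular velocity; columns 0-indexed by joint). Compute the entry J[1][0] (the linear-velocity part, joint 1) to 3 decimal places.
4.000

axis z_0 = ẑ; lever o_n−o_0 = (4.0000,4.0000,7.0000)
cross product → J_v[:, 0] = (-4.0000,4.0000,0.0000)
J_ω[:, 0] = z_0
entry J[1][0] = 4.0000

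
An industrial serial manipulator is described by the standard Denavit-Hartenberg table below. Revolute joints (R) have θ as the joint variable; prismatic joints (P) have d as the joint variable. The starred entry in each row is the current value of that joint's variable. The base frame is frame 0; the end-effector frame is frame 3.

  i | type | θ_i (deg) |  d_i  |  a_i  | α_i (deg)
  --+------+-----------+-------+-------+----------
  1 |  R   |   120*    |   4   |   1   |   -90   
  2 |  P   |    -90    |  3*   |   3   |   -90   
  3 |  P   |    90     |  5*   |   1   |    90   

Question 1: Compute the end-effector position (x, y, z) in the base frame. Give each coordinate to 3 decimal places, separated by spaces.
-4.732 4.196 7.000

after link 1: o_1 = (-0.5000, 0.8660, 4.0000)
after link 2: o_2 = (-3.0981, -0.6340, 7.0000)
after link 3: o_3 = (-4.7321, 4.1962, 7.0000)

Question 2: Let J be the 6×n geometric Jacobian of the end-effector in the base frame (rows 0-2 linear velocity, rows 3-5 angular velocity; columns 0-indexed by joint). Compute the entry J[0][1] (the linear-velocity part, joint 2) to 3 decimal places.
prismatic axis z_1 = (-0.8660,-0.5000,0.0000)
J_v[:, 1] = z_1; J_ω[:, 1] = (0,0,0)
entry J[0][1] = -0.8660

-0.866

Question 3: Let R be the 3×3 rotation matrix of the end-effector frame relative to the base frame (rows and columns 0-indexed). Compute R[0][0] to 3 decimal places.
End-effector x-axis (col 0 of R) = (0.8660,0.5000,0.0000)
R[0][0] = 0.8660

0.866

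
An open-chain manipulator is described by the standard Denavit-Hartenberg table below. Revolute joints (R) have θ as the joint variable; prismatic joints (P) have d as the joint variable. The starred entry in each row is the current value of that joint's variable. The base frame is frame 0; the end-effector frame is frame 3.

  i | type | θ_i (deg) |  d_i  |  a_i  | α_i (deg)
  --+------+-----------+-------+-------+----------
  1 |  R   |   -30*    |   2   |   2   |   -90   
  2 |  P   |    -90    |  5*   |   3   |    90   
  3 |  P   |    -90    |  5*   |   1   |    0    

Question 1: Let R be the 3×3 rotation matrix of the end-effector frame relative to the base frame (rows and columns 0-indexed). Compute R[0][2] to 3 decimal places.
End-effector z-axis (col 2 of R) = (-0.8660,0.5000,0.0000)
R[0][2] = -0.8660

-0.866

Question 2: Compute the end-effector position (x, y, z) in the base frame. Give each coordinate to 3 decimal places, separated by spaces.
after link 1: o_1 = (1.7321, -1.0000, 2.0000)
after link 2: o_2 = (4.2321, 3.3301, 5.0000)
after link 3: o_3 = (-0.5981, 4.9641, 5.0000)

-0.598 4.964 5.000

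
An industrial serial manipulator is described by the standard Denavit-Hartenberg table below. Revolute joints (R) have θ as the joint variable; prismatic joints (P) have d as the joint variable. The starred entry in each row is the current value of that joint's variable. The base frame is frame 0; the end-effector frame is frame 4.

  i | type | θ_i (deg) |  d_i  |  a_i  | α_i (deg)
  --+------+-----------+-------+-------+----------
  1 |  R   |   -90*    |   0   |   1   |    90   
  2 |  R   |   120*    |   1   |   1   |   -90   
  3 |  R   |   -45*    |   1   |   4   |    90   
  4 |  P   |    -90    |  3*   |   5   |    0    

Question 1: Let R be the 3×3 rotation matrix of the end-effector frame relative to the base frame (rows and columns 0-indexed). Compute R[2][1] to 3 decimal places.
0.612

End-effector y-axis (col 1 of R) = (-0.7071,0.3536,0.6124)
R[2][1] = 0.6124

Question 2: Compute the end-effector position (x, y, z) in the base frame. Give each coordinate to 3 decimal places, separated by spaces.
after link 1: o_1 = (0.0000, -1.0000, 0.0000)
after link 2: o_2 = (-1.0000, -0.5000, 0.8660)
after link 3: o_3 = (-3.8284, 1.7802, 2.8155)
after link 4: o_4 = (-5.9497, -3.6105, 3.4784)

-5.950 -3.611 3.478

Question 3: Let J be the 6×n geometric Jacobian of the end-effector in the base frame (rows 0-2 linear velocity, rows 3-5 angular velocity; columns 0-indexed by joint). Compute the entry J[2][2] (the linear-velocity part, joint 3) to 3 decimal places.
axis z_2 = (-0.0000,0.8660,-0.5000); lever o_n−o_2 = (-4.9497,-3.1105,2.6124)
cross product → J_v[:, 2] = (0.7071,2.4749,4.2866)
J_ω[:, 2] = z_2
entry J[2][2] = 4.2866

4.287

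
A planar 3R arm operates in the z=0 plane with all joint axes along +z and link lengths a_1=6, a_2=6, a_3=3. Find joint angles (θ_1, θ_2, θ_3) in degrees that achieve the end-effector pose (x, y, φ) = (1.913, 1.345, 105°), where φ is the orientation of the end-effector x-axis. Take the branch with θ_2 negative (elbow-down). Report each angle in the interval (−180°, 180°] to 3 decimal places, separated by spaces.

45.001 -150.003 -149.998

wrist centre = target − a_3·(cos φ, sin φ) = (2.6895, -1.5528)
cos θ_2 = (9.6443−6²−6²)/(2·6·6) = -0.8661; θ_2 = -150.0030° (elbow-down)
β = atan2(-1.5528,2.6895) = -30.0003°; ψ = atan2(-2.9997,0.8037) = -75.0015°
θ_1 = β − ψ = 45.0012°
θ_3 = φ − θ_1 − θ_2 = -149.9982° (wrapped to (-180°,180°])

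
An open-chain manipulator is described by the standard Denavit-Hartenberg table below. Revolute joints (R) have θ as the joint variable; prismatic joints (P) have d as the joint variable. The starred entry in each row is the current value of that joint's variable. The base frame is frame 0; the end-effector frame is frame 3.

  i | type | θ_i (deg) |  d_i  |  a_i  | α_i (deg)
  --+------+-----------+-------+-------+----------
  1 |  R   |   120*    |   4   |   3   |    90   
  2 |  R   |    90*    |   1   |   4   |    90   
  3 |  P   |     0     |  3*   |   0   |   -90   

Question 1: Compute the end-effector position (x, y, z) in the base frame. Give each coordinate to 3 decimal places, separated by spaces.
-2.134 5.696 8.000

after link 1: o_1 = (-1.5000, 2.5981, 4.0000)
after link 2: o_2 = (-0.6340, 3.0981, 8.0000)
after link 3: o_3 = (-2.1340, 5.6962, 8.0000)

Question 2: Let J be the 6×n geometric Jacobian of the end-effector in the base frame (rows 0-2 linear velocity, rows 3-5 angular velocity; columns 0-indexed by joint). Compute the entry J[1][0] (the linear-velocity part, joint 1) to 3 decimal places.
axis z_0 = ẑ; lever o_n−o_0 = (-2.1340,5.6962,8.0000)
cross product → J_v[:, 0] = (-5.6962,-2.1340,0.0000)
J_ω[:, 0] = z_0
entry J[1][0] = -2.1340

-2.134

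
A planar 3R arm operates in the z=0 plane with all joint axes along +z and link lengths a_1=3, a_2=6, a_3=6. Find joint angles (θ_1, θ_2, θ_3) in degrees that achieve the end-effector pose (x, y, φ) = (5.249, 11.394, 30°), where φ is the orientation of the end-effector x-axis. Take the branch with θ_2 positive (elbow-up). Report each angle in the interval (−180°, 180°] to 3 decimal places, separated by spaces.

wrist centre = target − a_3·(cos φ, sin φ) = (0.0528, 8.3940)
cos θ_2 = (70.4620−3²−6²)/(2·3·6) = 0.7073; θ_2 = 44.9861° (elbow-up)
β = atan2(8.3940,0.0528) = 89.6393°; ψ = atan2(4.2416,7.2437) = 30.3516°
θ_1 = β − ψ = 59.2877°
θ_3 = φ − θ_1 − θ_2 = -74.2738° (wrapped to (-180°,180°])

59.288 44.986 -74.274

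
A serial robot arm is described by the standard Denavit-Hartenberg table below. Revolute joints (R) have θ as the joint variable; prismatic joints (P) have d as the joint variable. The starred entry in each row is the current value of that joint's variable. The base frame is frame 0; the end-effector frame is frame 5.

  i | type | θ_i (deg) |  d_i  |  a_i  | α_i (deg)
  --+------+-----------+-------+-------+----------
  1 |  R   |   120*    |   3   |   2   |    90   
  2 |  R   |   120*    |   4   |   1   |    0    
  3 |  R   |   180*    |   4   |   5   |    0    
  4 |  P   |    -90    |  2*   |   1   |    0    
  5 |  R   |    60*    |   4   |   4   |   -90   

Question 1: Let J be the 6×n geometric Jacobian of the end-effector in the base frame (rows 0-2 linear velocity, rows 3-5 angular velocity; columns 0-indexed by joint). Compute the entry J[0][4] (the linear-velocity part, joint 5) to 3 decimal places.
-2.000

axis z_4 = (0.8660,0.5000,0.0000); lever o_n−o_4 = (3.4641,2.0000,-4.0000)
cross product → J_v[:, 4] = (-2.0000,3.4641,-0.0000)
J_ω[:, 4] = z_4
entry J[0][4] = -2.0000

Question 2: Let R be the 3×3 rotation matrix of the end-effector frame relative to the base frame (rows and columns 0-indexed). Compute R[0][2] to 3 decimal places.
-0.500

End-effector z-axis (col 2 of R) = (-0.5000,0.8660,-0.0000)
R[0][2] = -0.5000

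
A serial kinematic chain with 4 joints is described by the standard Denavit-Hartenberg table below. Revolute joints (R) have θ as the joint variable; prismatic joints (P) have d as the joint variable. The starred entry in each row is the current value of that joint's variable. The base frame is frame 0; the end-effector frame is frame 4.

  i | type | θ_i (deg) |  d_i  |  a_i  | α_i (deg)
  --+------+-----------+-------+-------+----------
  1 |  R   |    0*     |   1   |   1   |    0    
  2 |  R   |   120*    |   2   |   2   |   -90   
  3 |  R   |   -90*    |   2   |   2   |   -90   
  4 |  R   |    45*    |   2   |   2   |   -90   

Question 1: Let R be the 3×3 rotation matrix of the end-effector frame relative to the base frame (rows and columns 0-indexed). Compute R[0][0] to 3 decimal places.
0.612

End-effector x-axis (col 0 of R) = (0.6124,0.3536,0.7071)
R[0][0] = 0.6124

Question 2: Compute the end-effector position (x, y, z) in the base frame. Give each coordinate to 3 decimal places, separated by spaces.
after link 1: o_1 = (1.0000, 0.0000, 1.0000)
after link 2: o_2 = (0.0000, 1.7321, 3.0000)
after link 3: o_3 = (-1.7321, 0.7321, 5.0000)
after link 4: o_4 = (-1.5073, 3.1712, 6.4142)

-1.507 3.171 6.414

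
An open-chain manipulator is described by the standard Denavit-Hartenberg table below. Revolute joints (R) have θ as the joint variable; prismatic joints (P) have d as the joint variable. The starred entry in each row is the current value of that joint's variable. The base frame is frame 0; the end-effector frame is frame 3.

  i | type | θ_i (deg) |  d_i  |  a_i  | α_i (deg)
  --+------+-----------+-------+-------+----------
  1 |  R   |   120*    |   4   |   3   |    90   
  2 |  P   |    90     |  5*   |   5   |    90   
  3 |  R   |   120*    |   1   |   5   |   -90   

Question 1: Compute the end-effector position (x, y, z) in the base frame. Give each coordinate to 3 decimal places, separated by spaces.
6.080 8.129 6.500

after link 1: o_1 = (-1.5000, 2.5981, 4.0000)
after link 2: o_2 = (2.8301, 5.0981, 9.0000)
after link 3: o_3 = (6.0801, 8.1292, 6.5000)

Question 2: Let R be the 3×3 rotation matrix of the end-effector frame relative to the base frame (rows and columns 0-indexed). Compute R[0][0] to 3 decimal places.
End-effector x-axis (col 0 of R) = (0.7500,0.4330,-0.5000)
R[0][0] = 0.7500

0.750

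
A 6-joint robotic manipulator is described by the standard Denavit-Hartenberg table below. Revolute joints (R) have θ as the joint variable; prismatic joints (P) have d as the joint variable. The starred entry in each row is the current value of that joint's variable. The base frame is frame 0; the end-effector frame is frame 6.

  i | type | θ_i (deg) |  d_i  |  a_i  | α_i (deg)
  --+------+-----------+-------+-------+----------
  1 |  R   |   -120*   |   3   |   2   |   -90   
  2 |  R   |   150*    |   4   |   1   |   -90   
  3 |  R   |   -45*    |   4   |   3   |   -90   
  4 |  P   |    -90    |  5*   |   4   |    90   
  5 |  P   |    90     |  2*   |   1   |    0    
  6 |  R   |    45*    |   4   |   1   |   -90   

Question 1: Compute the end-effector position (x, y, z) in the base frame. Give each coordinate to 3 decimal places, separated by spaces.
-0.089 5.574 7.505

after link 1: o_1 = (-1.0000, -1.7321, 3.0000)
after link 2: o_2 = (2.8971, -2.9821, 2.5000)
after link 3: o_3 = (6.6528, -0.7197, 4.9034)
after link 4: o_4 = (6.1219, 5.4318, 6.5998)
after link 5: o_5 = (3.9786, 5.9621, 6.9533)
after link 6: o_6 = (-0.0890, 5.5738, 7.5052)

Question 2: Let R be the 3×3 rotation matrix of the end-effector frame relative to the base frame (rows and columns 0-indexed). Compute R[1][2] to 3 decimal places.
End-effector z-axis (col 2 of R) = (0.0397,-0.9312,-0.3624)
R[1][2] = -0.9312

-0.931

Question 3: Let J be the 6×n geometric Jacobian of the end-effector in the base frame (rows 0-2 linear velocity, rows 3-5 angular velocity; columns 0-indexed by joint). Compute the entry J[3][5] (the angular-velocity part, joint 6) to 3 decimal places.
-0.919

axis z_5 = (-0.9186,-0.1768,0.3536); lever o_n−o_5 = (-4.0675,-0.3883,0.5518)
cross product → J_v[:, 5] = (0.0397,-0.9312,-0.3624)
J_ω[:, 5] = z_5
entry J[3][5] = -0.9186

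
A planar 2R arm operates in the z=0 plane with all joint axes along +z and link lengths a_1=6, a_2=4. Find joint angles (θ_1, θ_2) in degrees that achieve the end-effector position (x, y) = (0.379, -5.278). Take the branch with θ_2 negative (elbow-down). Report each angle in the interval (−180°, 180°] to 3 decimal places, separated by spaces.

cos θ_2 = (28.0009−6²−4²)/(2·6·4) = -0.5000; θ_2 = -119.9987° (elbow-down)
β = atan2(-5.2780,0.3790) = -85.8928°; ψ = atan2(-3.4641,4.0001) = -40.8932°
θ_1 = β − ψ = -44.9996°

-45.000 -119.999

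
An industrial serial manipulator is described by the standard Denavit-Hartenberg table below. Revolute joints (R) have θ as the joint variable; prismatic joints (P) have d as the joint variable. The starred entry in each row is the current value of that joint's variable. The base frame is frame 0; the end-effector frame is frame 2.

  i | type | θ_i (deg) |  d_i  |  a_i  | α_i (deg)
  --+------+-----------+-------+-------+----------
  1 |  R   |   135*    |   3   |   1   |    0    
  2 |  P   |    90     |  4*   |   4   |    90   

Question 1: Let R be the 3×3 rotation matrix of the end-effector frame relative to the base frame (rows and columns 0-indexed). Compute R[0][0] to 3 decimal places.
End-effector x-axis (col 0 of R) = (-0.7071,-0.7071,0.0000)
R[0][0] = -0.7071

-0.707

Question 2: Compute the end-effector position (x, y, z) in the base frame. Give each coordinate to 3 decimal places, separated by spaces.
after link 1: o_1 = (-0.7071, 0.7071, 3.0000)
after link 2: o_2 = (-3.5355, -2.1213, 7.0000)

-3.536 -2.121 7.000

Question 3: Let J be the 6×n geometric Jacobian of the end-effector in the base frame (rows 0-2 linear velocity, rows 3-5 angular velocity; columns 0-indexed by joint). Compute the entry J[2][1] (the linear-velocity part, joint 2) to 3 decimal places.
prismatic axis z_1 = (0.0000,0.0000,1.0000)
J_v[:, 1] = z_1; J_ω[:, 1] = (0,0,0)
entry J[2][1] = 1.0000

1.000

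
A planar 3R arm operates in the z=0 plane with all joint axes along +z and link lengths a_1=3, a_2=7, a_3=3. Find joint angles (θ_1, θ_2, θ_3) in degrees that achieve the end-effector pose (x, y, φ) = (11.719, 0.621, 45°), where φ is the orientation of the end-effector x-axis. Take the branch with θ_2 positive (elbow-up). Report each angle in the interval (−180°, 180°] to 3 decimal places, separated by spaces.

-30.015 30.018 44.997

wrist centre = target − a_3·(cos φ, sin φ) = (9.5977, -1.5003)
cos θ_2 = (94.3664−3²−7²)/(2·3·7) = 0.8659; θ_2 = 30.0181° (elbow-up)
β = atan2(-1.5003,9.5977) = -8.8846°; ψ = atan2(3.5019,9.0611) = 21.1305°
θ_1 = β − ψ = -30.0151°
θ_3 = φ − θ_1 − θ_2 = 44.9970° (wrapped to (-180°,180°])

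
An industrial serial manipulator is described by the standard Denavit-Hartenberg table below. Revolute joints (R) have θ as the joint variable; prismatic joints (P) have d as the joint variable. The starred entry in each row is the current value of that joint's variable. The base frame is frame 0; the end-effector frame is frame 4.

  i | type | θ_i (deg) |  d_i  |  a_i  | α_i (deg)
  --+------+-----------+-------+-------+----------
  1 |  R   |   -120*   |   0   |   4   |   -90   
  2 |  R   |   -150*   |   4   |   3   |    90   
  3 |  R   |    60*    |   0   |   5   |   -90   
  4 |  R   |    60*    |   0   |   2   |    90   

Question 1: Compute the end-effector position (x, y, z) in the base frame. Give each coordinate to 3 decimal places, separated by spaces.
8.129 -4.312 4.500

after link 1: o_1 = (-2.0000, -3.4641, 0.0000)
after link 2: o_2 = (2.7631, -3.2141, 1.5000)
after link 3: o_3 = (7.5957, -3.5042, 2.7500)
after link 4: o_4 = (8.1292, -4.3122, 4.5000)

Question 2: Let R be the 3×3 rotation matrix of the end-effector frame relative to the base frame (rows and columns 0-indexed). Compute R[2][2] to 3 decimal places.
-0.217

End-effector z-axis (col 2 of R) = (0.9620,0.1663,-0.2165)
R[2][2] = -0.2165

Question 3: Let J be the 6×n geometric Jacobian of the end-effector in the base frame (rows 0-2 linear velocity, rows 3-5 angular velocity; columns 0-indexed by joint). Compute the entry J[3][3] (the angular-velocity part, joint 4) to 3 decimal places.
axis z_3 = (0.0580,-0.8995,-0.4330); lever o_n−o_3 = (0.5335,-0.8080,1.7500)
cross product → J_v[:, 3] = (-1.9240,-0.3325,0.4330)
J_ω[:, 3] = z_3
entry J[3][3] = 0.0580

0.058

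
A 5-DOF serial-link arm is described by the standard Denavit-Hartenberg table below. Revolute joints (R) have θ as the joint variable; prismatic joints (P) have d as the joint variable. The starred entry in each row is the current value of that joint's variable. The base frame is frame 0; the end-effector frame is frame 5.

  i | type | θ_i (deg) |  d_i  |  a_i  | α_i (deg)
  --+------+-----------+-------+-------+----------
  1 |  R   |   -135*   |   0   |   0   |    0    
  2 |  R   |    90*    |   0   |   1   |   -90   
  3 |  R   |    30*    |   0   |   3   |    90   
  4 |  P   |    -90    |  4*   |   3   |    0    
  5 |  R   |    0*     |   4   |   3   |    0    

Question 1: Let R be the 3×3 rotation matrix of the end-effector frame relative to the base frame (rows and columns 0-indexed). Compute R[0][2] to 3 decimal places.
End-effector z-axis (col 2 of R) = (0.3536,-0.3536,0.8660)
R[0][2] = 0.3536

0.354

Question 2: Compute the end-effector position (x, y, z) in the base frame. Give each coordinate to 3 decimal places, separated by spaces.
1.130 -9.615 5.428

after link 1: o_1 = (0.0000, 0.0000, 0.0000)
after link 2: o_2 = (0.7071, -0.7071, 0.0000)
after link 3: o_3 = (2.5442, -2.5442, -1.5000)
after link 4: o_4 = (1.8371, -6.0798, 1.9641)
after link 5: o_5 = (1.1300, -9.6153, 5.4282)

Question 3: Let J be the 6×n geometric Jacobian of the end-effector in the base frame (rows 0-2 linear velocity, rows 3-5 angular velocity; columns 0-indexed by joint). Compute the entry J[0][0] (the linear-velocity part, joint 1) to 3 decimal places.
axis z_0 = ẑ; lever o_n−o_0 = (1.1300,-9.6153,5.4282)
cross product → J_v[:, 0] = (9.6153,1.1300,-0.0000)
J_ω[:, 0] = z_0
entry J[0][0] = 9.6153

9.615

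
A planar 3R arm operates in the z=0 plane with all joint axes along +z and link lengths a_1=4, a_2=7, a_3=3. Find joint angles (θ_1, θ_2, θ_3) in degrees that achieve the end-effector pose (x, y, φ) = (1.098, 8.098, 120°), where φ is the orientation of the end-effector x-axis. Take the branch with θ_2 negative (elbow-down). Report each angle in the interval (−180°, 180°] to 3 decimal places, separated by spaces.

wrist centre = target − a_3·(cos φ, sin φ) = (2.5980, 5.4999)
cos θ_2 = (36.9988−4²−7²)/(2·4·7) = -0.5000; θ_2 = -120.0015° (elbow-down)
β = atan2(5.4999,2.5980) = 64.7153°; ψ = atan2(-6.0621,0.4998) = -85.2864°
θ_1 = β − ψ = 150.0017°
θ_3 = φ − θ_1 − θ_2 = 89.9997° (wrapped to (-180°,180°])

150.002 -120.001 90.000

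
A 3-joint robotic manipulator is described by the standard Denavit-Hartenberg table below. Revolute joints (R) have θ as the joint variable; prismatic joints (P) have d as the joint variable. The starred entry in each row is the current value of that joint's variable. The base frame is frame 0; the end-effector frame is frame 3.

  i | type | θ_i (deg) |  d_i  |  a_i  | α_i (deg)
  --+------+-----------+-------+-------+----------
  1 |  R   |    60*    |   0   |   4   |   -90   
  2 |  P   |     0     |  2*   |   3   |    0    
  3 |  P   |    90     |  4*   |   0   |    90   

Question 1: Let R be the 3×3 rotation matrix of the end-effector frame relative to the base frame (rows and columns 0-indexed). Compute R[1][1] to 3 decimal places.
End-effector y-axis (col 1 of R) = (-0.8660,0.5000,0.0000)
R[1][1] = 0.5000

0.500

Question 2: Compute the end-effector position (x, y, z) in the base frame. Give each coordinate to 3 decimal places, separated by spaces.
-1.696 9.062 0.000

after link 1: o_1 = (2.0000, 3.4641, 0.0000)
after link 2: o_2 = (1.7679, 7.0622, 0.0000)
after link 3: o_3 = (-1.6962, 9.0622, 0.0000)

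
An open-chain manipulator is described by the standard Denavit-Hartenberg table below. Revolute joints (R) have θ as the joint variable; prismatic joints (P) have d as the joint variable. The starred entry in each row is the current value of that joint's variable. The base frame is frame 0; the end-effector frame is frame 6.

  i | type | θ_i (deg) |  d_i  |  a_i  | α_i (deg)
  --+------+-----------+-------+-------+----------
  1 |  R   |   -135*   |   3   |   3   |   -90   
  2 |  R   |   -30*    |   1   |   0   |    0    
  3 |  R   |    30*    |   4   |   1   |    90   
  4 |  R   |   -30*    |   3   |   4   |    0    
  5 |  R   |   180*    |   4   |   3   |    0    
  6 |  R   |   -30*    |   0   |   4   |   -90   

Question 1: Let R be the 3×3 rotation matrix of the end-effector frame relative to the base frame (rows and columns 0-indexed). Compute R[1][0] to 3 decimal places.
End-effector x-axis (col 0 of R) = (0.9659,-0.2588,0.0000)
R[1][0] = -0.2588

-0.259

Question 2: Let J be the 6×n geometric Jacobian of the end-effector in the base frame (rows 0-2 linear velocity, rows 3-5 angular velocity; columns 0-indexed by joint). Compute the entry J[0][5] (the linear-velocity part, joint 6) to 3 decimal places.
axis z_5 = (0.0000,0.0000,1.0000); lever o_n−o_5 = (3.8637,-1.0353,0.0000)
cross product → J_v[:, 5] = (1.0353,3.8637,-0.0000)
J_ω[:, 5] = z_5
entry J[0][5] = 1.0353

1.035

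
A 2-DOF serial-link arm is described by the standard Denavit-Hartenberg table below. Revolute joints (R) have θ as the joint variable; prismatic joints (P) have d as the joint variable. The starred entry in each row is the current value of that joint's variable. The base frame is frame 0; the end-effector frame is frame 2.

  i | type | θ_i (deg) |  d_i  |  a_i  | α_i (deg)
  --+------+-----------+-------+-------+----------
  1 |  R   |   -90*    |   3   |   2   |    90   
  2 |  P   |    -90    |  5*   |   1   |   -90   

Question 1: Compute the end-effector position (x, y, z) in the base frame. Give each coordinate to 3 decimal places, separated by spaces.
after link 1: o_1 = (0.0000, -2.0000, 3.0000)
after link 2: o_2 = (-5.0000, -2.0000, 2.0000)

-5.000 -2.000 2.000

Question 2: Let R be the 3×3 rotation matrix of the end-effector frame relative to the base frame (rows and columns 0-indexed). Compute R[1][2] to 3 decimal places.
End-effector z-axis (col 2 of R) = (0.0000,-1.0000,0.0000)
R[1][2] = -1.0000

-1.000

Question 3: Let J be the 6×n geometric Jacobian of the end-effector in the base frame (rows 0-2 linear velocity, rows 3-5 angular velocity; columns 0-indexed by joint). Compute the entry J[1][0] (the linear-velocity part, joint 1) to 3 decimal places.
axis z_0 = ẑ; lever o_n−o_0 = (-5.0000,-2.0000,2.0000)
cross product → J_v[:, 0] = (2.0000,-5.0000,0.0000)
J_ω[:, 0] = z_0
entry J[1][0] = -5.0000

-5.000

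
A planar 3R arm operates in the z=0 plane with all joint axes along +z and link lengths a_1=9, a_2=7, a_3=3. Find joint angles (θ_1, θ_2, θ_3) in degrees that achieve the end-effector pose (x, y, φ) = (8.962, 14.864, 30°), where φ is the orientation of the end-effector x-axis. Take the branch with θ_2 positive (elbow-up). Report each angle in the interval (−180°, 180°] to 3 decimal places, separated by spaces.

wrist centre = target − a_3·(cos φ, sin φ) = (6.3639, 13.3640)
cos θ_2 = (219.0960−9²−7²)/(2·9·7) = 0.7071; θ_2 = 44.9996° (elbow-up)
β = atan2(13.3640,6.3639) = 64.5363°; ψ = atan2(4.9497,13.9498) = 19.5359°
θ_1 = β − ψ = 45.0004°
θ_3 = φ − θ_1 − θ_2 = -60.0000° (wrapped to (-180°,180°])

45.000 45.000 -60.000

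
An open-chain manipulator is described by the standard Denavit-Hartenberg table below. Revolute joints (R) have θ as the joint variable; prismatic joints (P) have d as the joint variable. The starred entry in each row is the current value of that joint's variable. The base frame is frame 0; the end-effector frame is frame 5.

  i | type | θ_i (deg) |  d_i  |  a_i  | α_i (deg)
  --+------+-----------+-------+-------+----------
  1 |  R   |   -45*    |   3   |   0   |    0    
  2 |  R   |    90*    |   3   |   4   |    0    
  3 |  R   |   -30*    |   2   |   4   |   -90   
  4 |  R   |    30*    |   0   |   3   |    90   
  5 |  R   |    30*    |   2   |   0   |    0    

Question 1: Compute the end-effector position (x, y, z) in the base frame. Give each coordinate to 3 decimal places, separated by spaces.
10.168 4.795 8.232

after link 1: o_1 = (0.0000, 0.0000, 3.0000)
after link 2: o_2 = (2.8284, 2.8284, 6.0000)
after link 3: o_3 = (6.6921, 3.8637, 8.0000)
after link 4: o_4 = (9.2017, 4.5361, 6.5000)
after link 5: o_5 = (10.1676, 4.7950, 8.2321)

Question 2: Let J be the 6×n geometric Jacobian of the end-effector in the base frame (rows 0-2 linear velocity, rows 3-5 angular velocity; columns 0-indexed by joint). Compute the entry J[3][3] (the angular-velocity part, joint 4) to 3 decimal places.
-0.259

axis z_3 = (-0.2588,0.9659,0.0000); lever o_n−o_3 = (3.4755,0.9313,0.2321)
cross product → J_v[:, 3] = (0.2241,0.0601,-3.5981)
J_ω[:, 3] = z_3
entry J[3][3] = -0.2588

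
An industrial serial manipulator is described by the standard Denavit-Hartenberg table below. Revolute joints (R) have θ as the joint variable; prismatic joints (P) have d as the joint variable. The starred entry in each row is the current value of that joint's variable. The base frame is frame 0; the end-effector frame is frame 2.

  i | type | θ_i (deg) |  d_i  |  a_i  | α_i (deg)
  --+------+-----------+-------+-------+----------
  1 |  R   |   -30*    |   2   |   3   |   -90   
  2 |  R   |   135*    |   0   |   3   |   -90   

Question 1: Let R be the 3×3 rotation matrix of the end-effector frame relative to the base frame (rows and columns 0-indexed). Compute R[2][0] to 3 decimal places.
-0.707

End-effector x-axis (col 0 of R) = (-0.6124,0.3536,-0.7071)
R[2][0] = -0.7071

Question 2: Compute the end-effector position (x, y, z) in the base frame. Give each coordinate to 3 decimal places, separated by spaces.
0.761 -0.439 -0.121

after link 1: o_1 = (2.5981, -1.5000, 2.0000)
after link 2: o_2 = (0.7610, -0.4393, -0.1213)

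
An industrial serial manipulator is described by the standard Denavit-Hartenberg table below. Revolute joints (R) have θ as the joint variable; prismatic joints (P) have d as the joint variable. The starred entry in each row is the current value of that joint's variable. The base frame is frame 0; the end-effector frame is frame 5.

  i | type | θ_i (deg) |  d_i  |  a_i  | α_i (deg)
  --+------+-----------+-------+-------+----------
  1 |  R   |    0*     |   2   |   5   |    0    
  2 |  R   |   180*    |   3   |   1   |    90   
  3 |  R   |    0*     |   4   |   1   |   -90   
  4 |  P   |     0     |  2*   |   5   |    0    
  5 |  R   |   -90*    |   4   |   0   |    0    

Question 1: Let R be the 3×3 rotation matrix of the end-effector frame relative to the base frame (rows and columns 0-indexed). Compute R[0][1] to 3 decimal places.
End-effector y-axis (col 1 of R) = (-1.0000,0.0000,0.0000)
R[0][1] = -1.0000

-1.000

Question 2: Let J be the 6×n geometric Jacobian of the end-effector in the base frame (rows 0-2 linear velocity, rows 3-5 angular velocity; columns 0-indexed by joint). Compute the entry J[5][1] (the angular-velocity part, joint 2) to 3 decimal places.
axis z_1 = (0.0000,0.0000,1.0000); lever o_n−o_1 = (-7.0000,4.0000,9.0000)
cross product → J_v[:, 1] = (-4.0000,-7.0000,0.0000)
J_ω[:, 1] = z_1
entry J[5][1] = 1.0000

1.000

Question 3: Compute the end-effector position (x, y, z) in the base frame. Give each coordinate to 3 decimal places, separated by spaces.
after link 1: o_1 = (5.0000, 0.0000, 2.0000)
after link 2: o_2 = (4.0000, 0.0000, 5.0000)
after link 3: o_3 = (3.0000, 4.0000, 5.0000)
after link 4: o_4 = (-2.0000, 4.0000, 7.0000)
after link 5: o_5 = (-2.0000, 4.0000, 11.0000)

-2.000 4.000 11.000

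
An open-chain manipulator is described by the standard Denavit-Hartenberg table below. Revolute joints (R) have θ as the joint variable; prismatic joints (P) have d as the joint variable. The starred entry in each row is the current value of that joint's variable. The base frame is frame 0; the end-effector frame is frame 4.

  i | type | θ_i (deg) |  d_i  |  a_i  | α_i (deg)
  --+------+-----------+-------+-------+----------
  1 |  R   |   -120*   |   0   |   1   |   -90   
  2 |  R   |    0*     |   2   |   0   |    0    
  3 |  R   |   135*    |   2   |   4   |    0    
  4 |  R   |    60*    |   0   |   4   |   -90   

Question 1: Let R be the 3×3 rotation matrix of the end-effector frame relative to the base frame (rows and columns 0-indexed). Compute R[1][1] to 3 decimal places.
0.500

End-effector y-axis (col 1 of R) = (-0.8660,0.5000,-0.0000)
R[1][1] = 0.5000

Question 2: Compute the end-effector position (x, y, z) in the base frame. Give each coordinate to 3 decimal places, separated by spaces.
after link 1: o_1 = (-0.5000, -0.8660, 0.0000)
after link 2: o_2 = (1.2321, -1.8660, 0.0000)
after link 3: o_3 = (4.3783, -0.4165, -2.8284)
after link 4: o_4 = (6.3102, 2.9295, -1.7932)

6.310 2.930 -1.793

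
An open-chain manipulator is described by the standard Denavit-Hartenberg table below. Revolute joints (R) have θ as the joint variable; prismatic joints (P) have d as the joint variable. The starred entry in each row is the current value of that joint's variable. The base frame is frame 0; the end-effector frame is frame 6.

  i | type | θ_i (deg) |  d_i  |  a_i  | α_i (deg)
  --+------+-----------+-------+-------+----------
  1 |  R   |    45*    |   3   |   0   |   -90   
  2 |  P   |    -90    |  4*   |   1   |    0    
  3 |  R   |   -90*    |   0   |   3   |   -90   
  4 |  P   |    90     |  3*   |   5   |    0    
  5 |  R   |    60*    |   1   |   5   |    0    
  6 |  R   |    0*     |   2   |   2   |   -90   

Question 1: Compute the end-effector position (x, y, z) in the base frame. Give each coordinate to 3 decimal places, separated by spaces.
5.347 -1.017 10.000

after link 1: o_1 = (0.0000, 0.0000, 3.0000)
after link 2: o_2 = (-2.8284, 2.8284, 4.0000)
after link 3: o_3 = (-4.9497, 0.7071, 4.0000)
after link 4: o_4 = (-1.4142, -2.8284, 7.0000)
after link 5: o_5 = (3.4154, -1.5343, 8.0000)
after link 6: o_6 = (5.3473, -1.0167, 10.0000)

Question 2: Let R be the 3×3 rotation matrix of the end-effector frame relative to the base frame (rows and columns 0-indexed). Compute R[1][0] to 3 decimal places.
0.259

End-effector x-axis (col 0 of R) = (0.9659,0.2588,-0.0000)
R[1][0] = 0.2588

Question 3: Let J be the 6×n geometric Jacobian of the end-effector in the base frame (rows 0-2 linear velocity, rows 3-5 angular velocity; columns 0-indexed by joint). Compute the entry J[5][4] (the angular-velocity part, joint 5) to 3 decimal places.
1.000

axis z_4 = (0.0000,0.0000,1.0000); lever o_n−o_4 = (6.7615,1.8117,3.0000)
cross product → J_v[:, 4] = (-1.8117,6.7615,-0.0000)
J_ω[:, 4] = z_4
entry J[5][4] = 1.0000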